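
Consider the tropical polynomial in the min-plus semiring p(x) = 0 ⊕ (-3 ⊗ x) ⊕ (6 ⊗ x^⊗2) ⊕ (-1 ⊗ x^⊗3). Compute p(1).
p(1) = -2

A tropical monomial a ⊗ x^⊗i evaluates to a + i · x. Evaluating each term at x = 1:
  Term 0 contributes 0 + 0 · 1 = 0
  Term 1 contributes -3 + 1 · 1 = -2
  Term 2 contributes 6 + 2 · 1 = 8
  Term 3 contributes -1 + 3 · 1 = 2
p(1) = ⊕ of these = min[0, -2, 8, 2] = -2.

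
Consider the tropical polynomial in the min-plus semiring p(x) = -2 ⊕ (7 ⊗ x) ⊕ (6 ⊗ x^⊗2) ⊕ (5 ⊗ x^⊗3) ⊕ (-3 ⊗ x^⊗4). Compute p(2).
p(2) = -2

A tropical monomial a ⊗ x^⊗i evaluates to a + i · x. Evaluating each term at x = 2:
  Term 0 contributes -2 + 0 · 2 = -2
  Term 1 contributes 7 + 1 · 2 = 9
  Term 2 contributes 6 + 2 · 2 = 10
  Term 3 contributes 5 + 3 · 2 = 11
  Term 4 contributes -3 + 4 · 2 = 5
p(2) = ⊕ of these = min[-2, 9, 10, 11, 5] = -2.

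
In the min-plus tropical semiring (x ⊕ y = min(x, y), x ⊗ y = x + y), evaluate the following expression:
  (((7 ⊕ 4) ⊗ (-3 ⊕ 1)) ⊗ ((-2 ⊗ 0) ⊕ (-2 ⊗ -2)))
(((7 ⊕ 4) ⊗ (-3 ⊕ 1)) ⊗ ((-2 ⊗ 0) ⊕ (-2 ⊗ -2))) = -3

Expand innermost to outermost. Recall ⊕ takes the minimum of its arguments and ⊗ takes their sum. Working out the expression (((7 ⊕ 4) ⊗ (-3 ⊕ 1)) ⊗ ((-2 ⊗ 0) ⊕ (-2 ⊗ -2))) gives -3.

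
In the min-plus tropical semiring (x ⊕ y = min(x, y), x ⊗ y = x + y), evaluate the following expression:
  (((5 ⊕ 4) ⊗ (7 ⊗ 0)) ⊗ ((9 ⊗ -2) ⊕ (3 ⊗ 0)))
(((5 ⊕ 4) ⊗ (7 ⊗ 0)) ⊗ ((9 ⊗ -2) ⊕ (3 ⊗ 0))) = 14

Expand innermost to outermost. Recall ⊕ takes the minimum of its arguments and ⊗ takes their sum. Working out the expression (((5 ⊕ 4) ⊗ (7 ⊗ 0)) ⊗ ((9 ⊗ -2) ⊕ (3 ⊗ 0))) gives 14.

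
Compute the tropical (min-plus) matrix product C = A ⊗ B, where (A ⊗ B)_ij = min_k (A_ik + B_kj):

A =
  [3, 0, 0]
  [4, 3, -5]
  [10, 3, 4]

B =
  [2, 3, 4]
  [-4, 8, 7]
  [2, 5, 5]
A ⊗ B =
  [-4, 5, 5]
  [-3, 0, 0]
  [-1, 9, 9]

Apply the min-plus product entry-by-entry:
  C[0][0] = min over k of (A[0][0] + B[0][0] = 3 + 2 = 5, A[0][1] + B[1][0] = 0 + -4 = -4, A[0][2] + B[2][0] = 0 + 2 = 2) = -4 (attained at k = 1)
  C[0][1] = min over k of (A[0][0] + B[0][1] = 3 + 3 = 6, A[0][1] + B[1][1] = 0 + 8 = 8, A[0][2] + B[2][1] = 0 + 5 = 5) = 5 (attained at k = 2)
  C[0][2] = min over k of (A[0][0] + B[0][2] = 3 + 4 = 7, A[0][1] + B[1][2] = 0 + 7 = 7, A[0][2] + B[2][2] = 0 + 5 = 5) = 5 (attained at k = 2)
  C[1][0] = min over k of (A[1][0] + B[0][0] = 4 + 2 = 6, A[1][1] + B[1][0] = 3 + -4 = -1, A[1][2] + B[2][0] = -5 + 2 = -3) = -3 (attained at k = 2)
  C[1][1] = min over k of (A[1][0] + B[0][1] = 4 + 3 = 7, A[1][1] + B[1][1] = 3 + 8 = 11, A[1][2] + B[2][1] = -5 + 5 = 0) = 0 (attained at k = 2)
  C[1][2] = min over k of (A[1][0] + B[0][2] = 4 + 4 = 8, A[1][1] + B[1][2] = 3 + 7 = 10, A[1][2] + B[2][2] = -5 + 5 = 0) = 0 (attained at k = 2)
  C[2][0] = min over k of (A[2][0] + B[0][0] = 10 + 2 = 12, A[2][1] + B[1][0] = 3 + -4 = -1, A[2][2] + B[2][0] = 4 + 2 = 6) = -1 (attained at k = 1)
  C[2][1] = min over k of (A[2][0] + B[0][1] = 10 + 3 = 13, A[2][1] + B[1][1] = 3 + 8 = 11, A[2][2] + B[2][1] = 4 + 5 = 9) = 9 (attained at k = 2)
  C[2][2] = min over k of (A[2][0] + B[0][2] = 10 + 4 = 14, A[2][1] + B[1][2] = 3 + 7 = 10, A[2][2] + B[2][2] = 4 + 5 = 9) = 9 (attained at k = 2)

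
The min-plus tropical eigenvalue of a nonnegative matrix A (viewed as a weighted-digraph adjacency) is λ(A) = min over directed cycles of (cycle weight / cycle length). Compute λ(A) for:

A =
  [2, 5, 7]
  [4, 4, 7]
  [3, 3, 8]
λ(A) = 2

Enumerate directed cycles and compute their means (weight / length). Sample:
  cycle 0 → 0: weight = 2, length = 1, mean = 2/1 ≈ 2.000
  cycle 1 → 1: weight = 4, length = 1, mean = 4/1 ≈ 4.000
  cycle 2 → 2: weight = 8, length = 1, mean = 8/1 ≈ 8.000
  cycle 0 → 1 → 0: weight = 9, length = 2, mean = 9/2 ≈ 4.500
  cycle 0 → 2 → 0: weight = 10, length = 2, mean = 10/2 ≈ 5.000
  cycle 1 → 0 → 1: weight = 9, length = 2, mean = 9/2 ≈ 4.500
Minimum mean = 2.000, attained e.g. along the cycle 0 → 0 with weight 2 and length 1. So λ(A) = 2/1 = 2.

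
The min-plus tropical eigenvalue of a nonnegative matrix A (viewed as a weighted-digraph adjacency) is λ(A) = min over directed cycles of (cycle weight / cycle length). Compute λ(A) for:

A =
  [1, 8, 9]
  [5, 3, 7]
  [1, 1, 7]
λ(A) = 1

Enumerate directed cycles and compute their means (weight / length). Sample:
  cycle 0 → 0: weight = 1, length = 1, mean = 1/1 ≈ 1.000
  cycle 1 → 1: weight = 3, length = 1, mean = 3/1 ≈ 3.000
  cycle 2 → 2: weight = 7, length = 1, mean = 7/1 ≈ 7.000
  cycle 0 → 1 → 0: weight = 13, length = 2, mean = 13/2 ≈ 6.500
  cycle 0 → 2 → 0: weight = 10, length = 2, mean = 10/2 ≈ 5.000
  cycle 1 → 0 → 1: weight = 13, length = 2, mean = 13/2 ≈ 6.500
Minimum mean = 1.000, attained e.g. along the cycle 0 → 0 with weight 1 and length 1. So λ(A) = 1/1 = 1.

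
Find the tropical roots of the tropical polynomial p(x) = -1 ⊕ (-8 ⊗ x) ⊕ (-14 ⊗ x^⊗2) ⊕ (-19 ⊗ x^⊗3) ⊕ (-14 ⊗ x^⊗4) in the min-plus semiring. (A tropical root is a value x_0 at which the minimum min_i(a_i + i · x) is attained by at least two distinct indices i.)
Roots: {-5, 5, 6, 7}

Each tropical root is a break point of the lower envelope of the lines y = a_i + i · x (there are 5 lines, with slopes 0, 1, ..., 4). Only the lines that attain the minimum somewhere contribute to roots; other lines are dominated. Here the surviving (envelope) indices are i = 4, i = 3, i = 2, i = 1, i = 0.
Intersections between consecutive envelope lines give the roots: for adjacent envelope indices i < j the intersection is x = (a_i − a_j) / (j − i). Reading off the sorted break points: {-5, 5, 6, 7}.
Verification: at each break x_0, at least two indices attain the minimum of min_i(a_i + i · x_0).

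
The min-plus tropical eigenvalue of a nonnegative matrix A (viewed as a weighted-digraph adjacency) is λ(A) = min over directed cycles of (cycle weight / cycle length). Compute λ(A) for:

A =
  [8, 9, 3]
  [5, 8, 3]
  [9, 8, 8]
λ(A) = 16/3

Enumerate directed cycles and compute their means (weight / length). Sample:
  cycle 0 → 0: weight = 8, length = 1, mean = 8/1 ≈ 8.000
  cycle 1 → 1: weight = 8, length = 1, mean = 8/1 ≈ 8.000
  cycle 2 → 2: weight = 8, length = 1, mean = 8/1 ≈ 8.000
  cycle 0 → 1 → 0: weight = 14, length = 2, mean = 14/2 ≈ 7.000
  cycle 0 → 2 → 0: weight = 12, length = 2, mean = 12/2 ≈ 6.000
  cycle 1 → 0 → 1: weight = 14, length = 2, mean = 14/2 ≈ 7.000
Minimum mean = 5.333, attained e.g. along the cycle 0 → 2 → 1 → 0 with weight 16 and length 3. So λ(A) = 16/3 = 16/3.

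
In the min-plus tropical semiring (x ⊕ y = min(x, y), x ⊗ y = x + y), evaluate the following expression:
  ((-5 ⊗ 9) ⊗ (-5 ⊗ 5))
((-5 ⊗ 9) ⊗ (-5 ⊗ 5)) = 4

Expand innermost to outermost. Recall ⊕ takes the minimum of its arguments and ⊗ takes their sum. Working out the expression ((-5 ⊗ 9) ⊗ (-5 ⊗ 5)) gives 4.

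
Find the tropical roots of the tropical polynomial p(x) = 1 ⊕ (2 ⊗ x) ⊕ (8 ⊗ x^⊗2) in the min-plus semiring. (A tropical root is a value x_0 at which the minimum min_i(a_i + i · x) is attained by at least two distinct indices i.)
Roots: {-6, -1}

Each tropical root is a break point of the lower envelope of the lines y = a_i + i · x (there are 3 lines, with slopes 0, 1, ..., 2). Only the lines that attain the minimum somewhere contribute to roots; other lines are dominated. Here the surviving (envelope) indices are i = 2, i = 1, i = 0.
Intersections between consecutive envelope lines give the roots: for adjacent envelope indices i < j the intersection is x = (a_i − a_j) / (j − i). Reading off the sorted break points: {-6, -1}.
Verification: at each break x_0, at least two indices attain the minimum of min_i(a_i + i · x_0).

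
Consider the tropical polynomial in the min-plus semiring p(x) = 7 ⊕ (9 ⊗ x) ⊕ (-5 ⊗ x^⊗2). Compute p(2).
p(2) = -1

A tropical monomial a ⊗ x^⊗i evaluates to a + i · x. Evaluating each term at x = 2:
  Term 0 contributes 7 + 0 · 2 = 7
  Term 1 contributes 9 + 1 · 2 = 11
  Term 2 contributes -5 + 2 · 2 = -1
p(2) = ⊕ of these = min[7, 11, -1] = -1.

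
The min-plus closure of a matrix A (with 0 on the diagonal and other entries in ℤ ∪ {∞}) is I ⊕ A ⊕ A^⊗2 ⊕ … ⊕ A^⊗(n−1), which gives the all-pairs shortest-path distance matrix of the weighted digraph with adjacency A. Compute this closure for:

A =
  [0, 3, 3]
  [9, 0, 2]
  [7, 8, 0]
Closure =
  [0, 3, 3]
  [9, 0, 2]
  [7, 8, 0]

This is the Floyd-Warshall all-pairs shortest-path computation. For each intermediate vertex k = 0, 1, …, 2, update dist[i][j] ← min(dist[i][j], dist[i][k] + dist[k][j]). The final matrix gives, for each (i, j), the minimum total weight of any directed path from i to j (possibly empty when i = j).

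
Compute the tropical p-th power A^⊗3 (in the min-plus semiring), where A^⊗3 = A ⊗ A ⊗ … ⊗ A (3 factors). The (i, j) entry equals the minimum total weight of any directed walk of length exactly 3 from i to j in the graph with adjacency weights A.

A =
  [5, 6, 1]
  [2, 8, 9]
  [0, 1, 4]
A^⊗3 =
  [4, 6, 2]
  [3, 4, 7]
  [1, 2, 4]

Each entry (A^⊗3)_ij equals the minimum over all length-3 walks i = v_0 → v_1 → … → v_3 = j of Σ_t A[v_t][v_{t+1}]. For example, for (i, j) = (0, 2) we minimise over 9 possible intermediate vertex sequences; the minimum is 2, attained along the walk 0 → 2 → 0 → 2.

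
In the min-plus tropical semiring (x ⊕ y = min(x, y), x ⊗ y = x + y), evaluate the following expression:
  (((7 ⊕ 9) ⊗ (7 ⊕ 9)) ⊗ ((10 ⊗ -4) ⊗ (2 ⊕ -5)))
(((7 ⊕ 9) ⊗ (7 ⊕ 9)) ⊗ ((10 ⊗ -4) ⊗ (2 ⊕ -5))) = 15

Expand innermost to outermost. Recall ⊕ takes the minimum of its arguments and ⊗ takes their sum. Working out the expression (((7 ⊕ 9) ⊗ (7 ⊕ 9)) ⊗ ((10 ⊗ -4) ⊗ (2 ⊕ -5))) gives 15.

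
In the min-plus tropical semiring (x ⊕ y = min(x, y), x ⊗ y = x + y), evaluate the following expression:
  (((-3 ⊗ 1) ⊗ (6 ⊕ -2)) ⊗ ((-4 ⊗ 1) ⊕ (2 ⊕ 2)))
(((-3 ⊗ 1) ⊗ (6 ⊕ -2)) ⊗ ((-4 ⊗ 1) ⊕ (2 ⊕ 2))) = -7

Expand innermost to outermost. Recall ⊕ takes the minimum of its arguments and ⊗ takes their sum. Working out the expression (((-3 ⊗ 1) ⊗ (6 ⊕ -2)) ⊗ ((-4 ⊗ 1) ⊕ (2 ⊕ 2))) gives -7.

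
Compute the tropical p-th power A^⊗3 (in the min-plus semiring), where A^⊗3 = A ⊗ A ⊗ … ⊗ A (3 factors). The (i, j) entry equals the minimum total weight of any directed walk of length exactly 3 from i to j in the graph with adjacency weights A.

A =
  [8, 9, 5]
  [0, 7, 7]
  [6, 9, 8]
A^⊗3 =
  [14, 18, 14]
  [9, 14, 12]
  [15, 18, 14]

Each entry (A^⊗3)_ij equals the minimum over all length-3 walks i = v_0 → v_1 → … → v_3 = j of Σ_t A[v_t][v_{t+1}]. For example, for (i, j) = (0, 2) we minimise over 9 possible intermediate vertex sequences; the minimum is 14, attained along the walk 0 → 1 → 0 → 2.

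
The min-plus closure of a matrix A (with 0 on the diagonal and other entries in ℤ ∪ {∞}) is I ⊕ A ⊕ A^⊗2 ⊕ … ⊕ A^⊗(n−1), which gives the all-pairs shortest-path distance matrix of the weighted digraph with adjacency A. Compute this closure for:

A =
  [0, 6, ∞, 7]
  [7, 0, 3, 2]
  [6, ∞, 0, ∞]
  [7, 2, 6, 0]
Closure =
  [0, 6, 9, 7]
  [7, 0, 3, 2]
  [6, 12, 0, 13]
  [7, 2, 5, 0]

This is the Floyd-Warshall all-pairs shortest-path computation. For each intermediate vertex k = 0, 1, …, 3, update dist[i][j] ← min(dist[i][j], dist[i][k] + dist[k][j]). The final matrix gives, for each (i, j), the minimum total weight of any directed path from i to j (possibly empty when i = j).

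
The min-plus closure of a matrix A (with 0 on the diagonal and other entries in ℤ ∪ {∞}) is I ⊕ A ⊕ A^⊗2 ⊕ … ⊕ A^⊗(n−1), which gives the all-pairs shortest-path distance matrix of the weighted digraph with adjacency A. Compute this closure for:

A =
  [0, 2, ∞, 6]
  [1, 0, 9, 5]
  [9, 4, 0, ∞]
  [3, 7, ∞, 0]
Closure =
  [0, 2, 11, 6]
  [1, 0, 9, 5]
  [5, 4, 0, 9]
  [3, 5, 14, 0]

This is the Floyd-Warshall all-pairs shortest-path computation. For each intermediate vertex k = 0, 1, …, 3, update dist[i][j] ← min(dist[i][j], dist[i][k] + dist[k][j]). The final matrix gives, for each (i, j), the minimum total weight of any directed path from i to j (possibly empty when i = j).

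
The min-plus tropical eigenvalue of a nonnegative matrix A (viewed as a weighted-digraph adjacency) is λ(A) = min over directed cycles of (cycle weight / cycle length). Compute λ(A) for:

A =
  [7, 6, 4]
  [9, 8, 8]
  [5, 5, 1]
λ(A) = 1

Enumerate directed cycles and compute their means (weight / length). Sample:
  cycle 0 → 0: weight = 7, length = 1, mean = 7/1 ≈ 7.000
  cycle 1 → 1: weight = 8, length = 1, mean = 8/1 ≈ 8.000
  cycle 2 → 2: weight = 1, length = 1, mean = 1/1 ≈ 1.000
  cycle 0 → 1 → 0: weight = 15, length = 2, mean = 15/2 ≈ 7.500
  cycle 0 → 2 → 0: weight = 9, length = 2, mean = 9/2 ≈ 4.500
  cycle 1 → 0 → 1: weight = 15, length = 2, mean = 15/2 ≈ 7.500
Minimum mean = 1.000, attained e.g. along the cycle 2 → 2 with weight 1 and length 1. So λ(A) = 1/1 = 1.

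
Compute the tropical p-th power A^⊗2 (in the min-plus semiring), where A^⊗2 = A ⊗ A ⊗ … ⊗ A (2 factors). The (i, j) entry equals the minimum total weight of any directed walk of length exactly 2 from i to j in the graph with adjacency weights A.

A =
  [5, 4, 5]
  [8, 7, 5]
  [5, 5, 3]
A^⊗2 =
  [10, 9, 8]
  [10, 10, 8]
  [8, 8, 6]

Each entry (A^⊗2)_ij equals the minimum over all length-2 walks i = v_0 → v_1 → … → v_2 = j of Σ_t A[v_t][v_{t+1}]. For example, for (i, j) = (0, 2) we minimise over 3 possible intermediate vertex sequences; the minimum is 8, attained along the walk 0 → 2 → 2.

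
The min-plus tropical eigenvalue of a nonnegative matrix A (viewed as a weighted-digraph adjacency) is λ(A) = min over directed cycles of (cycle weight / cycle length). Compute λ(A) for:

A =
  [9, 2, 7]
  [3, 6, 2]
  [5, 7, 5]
λ(A) = 5/2

Enumerate directed cycles and compute their means (weight / length). Sample:
  cycle 0 → 0: weight = 9, length = 1, mean = 9/1 ≈ 9.000
  cycle 1 → 1: weight = 6, length = 1, mean = 6/1 ≈ 6.000
  cycle 2 → 2: weight = 5, length = 1, mean = 5/1 ≈ 5.000
  cycle 0 → 1 → 0: weight = 5, length = 2, mean = 5/2 ≈ 2.500
  cycle 0 → 2 → 0: weight = 12, length = 2, mean = 12/2 ≈ 6.000
  cycle 1 → 0 → 1: weight = 5, length = 2, mean = 5/2 ≈ 2.500
Minimum mean = 2.500, attained e.g. along the cycle 0 → 1 → 0 with weight 5 and length 2. So λ(A) = 5/2 = 5/2.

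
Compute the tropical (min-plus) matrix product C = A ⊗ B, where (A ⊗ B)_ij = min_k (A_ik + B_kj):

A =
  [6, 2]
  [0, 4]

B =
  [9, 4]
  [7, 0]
A ⊗ B =
  [9, 2]
  [9, 4]

Apply the min-plus product entry-by-entry:
  C[0][0] = min over k of (A[0][0] + B[0][0] = 6 + 9 = 15, A[0][1] + B[1][0] = 2 + 7 = 9) = 9 (attained at k = 1)
  C[0][1] = min over k of (A[0][0] + B[0][1] = 6 + 4 = 10, A[0][1] + B[1][1] = 2 + 0 = 2) = 2 (attained at k = 1)
  C[1][0] = min over k of (A[1][0] + B[0][0] = 0 + 9 = 9, A[1][1] + B[1][0] = 4 + 7 = 11) = 9 (attained at k = 0)
  C[1][1] = min over k of (A[1][0] + B[0][1] = 0 + 4 = 4, A[1][1] + B[1][1] = 4 + 0 = 4) = 4 (attained at k = 0)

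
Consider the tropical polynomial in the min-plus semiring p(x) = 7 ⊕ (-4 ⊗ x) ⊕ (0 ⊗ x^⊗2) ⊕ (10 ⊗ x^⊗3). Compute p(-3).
p(-3) = -7

A tropical monomial a ⊗ x^⊗i evaluates to a + i · x. Evaluating each term at x = -3:
  Term 0 contributes 7 + 0 · -3 = 7
  Term 1 contributes -4 + 1 · -3 = -7
  Term 2 contributes 0 + 2 · -3 = -6
  Term 3 contributes 10 + 3 · -3 = 1
p(-3) = ⊕ of these = min[7, -7, -6, 1] = -7.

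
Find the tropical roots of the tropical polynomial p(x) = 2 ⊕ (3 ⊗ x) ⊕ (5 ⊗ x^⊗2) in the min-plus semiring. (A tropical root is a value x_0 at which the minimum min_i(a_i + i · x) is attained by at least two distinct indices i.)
Roots: {-2, -1}

Each tropical root is a break point of the lower envelope of the lines y = a_i + i · x (there are 3 lines, with slopes 0, 1, ..., 2). Only the lines that attain the minimum somewhere contribute to roots; other lines are dominated. Here the surviving (envelope) indices are i = 2, i = 1, i = 0.
Intersections between consecutive envelope lines give the roots: for adjacent envelope indices i < j the intersection is x = (a_i − a_j) / (j − i). Reading off the sorted break points: {-2, -1}.
Verification: at each break x_0, at least two indices attain the minimum of min_i(a_i + i · x_0).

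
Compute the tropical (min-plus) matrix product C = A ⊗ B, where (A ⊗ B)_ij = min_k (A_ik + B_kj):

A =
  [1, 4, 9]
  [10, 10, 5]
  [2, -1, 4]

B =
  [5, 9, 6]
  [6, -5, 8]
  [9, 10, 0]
A ⊗ B =
  [6, -1, 7]
  [14, 5, 5]
  [5, -6, 4]

Apply the min-plus product entry-by-entry:
  C[0][0] = min over k of (A[0][0] + B[0][0] = 1 + 5 = 6, A[0][1] + B[1][0] = 4 + 6 = 10, A[0][2] + B[2][0] = 9 + 9 = 18) = 6 (attained at k = 0)
  C[0][1] = min over k of (A[0][0] + B[0][1] = 1 + 9 = 10, A[0][1] + B[1][1] = 4 + -5 = -1, A[0][2] + B[2][1] = 9 + 10 = 19) = -1 (attained at k = 1)
  C[0][2] = min over k of (A[0][0] + B[0][2] = 1 + 6 = 7, A[0][1] + B[1][2] = 4 + 8 = 12, A[0][2] + B[2][2] = 9 + 0 = 9) = 7 (attained at k = 0)
  C[1][0] = min over k of (A[1][0] + B[0][0] = 10 + 5 = 15, A[1][1] + B[1][0] = 10 + 6 = 16, A[1][2] + B[2][0] = 5 + 9 = 14) = 14 (attained at k = 2)
  C[1][1] = min over k of (A[1][0] + B[0][1] = 10 + 9 = 19, A[1][1] + B[1][1] = 10 + -5 = 5, A[1][2] + B[2][1] = 5 + 10 = 15) = 5 (attained at k = 1)
  C[1][2] = min over k of (A[1][0] + B[0][2] = 10 + 6 = 16, A[1][1] + B[1][2] = 10 + 8 = 18, A[1][2] + B[2][2] = 5 + 0 = 5) = 5 (attained at k = 2)
  C[2][0] = min over k of (A[2][0] + B[0][0] = 2 + 5 = 7, A[2][1] + B[1][0] = -1 + 6 = 5, A[2][2] + B[2][0] = 4 + 9 = 13) = 5 (attained at k = 1)
  C[2][1] = min over k of (A[2][0] + B[0][1] = 2 + 9 = 11, A[2][1] + B[1][1] = -1 + -5 = -6, A[2][2] + B[2][1] = 4 + 10 = 14) = -6 (attained at k = 1)
  C[2][2] = min over k of (A[2][0] + B[0][2] = 2 + 6 = 8, A[2][1] + B[1][2] = -1 + 8 = 7, A[2][2] + B[2][2] = 4 + 0 = 4) = 4 (attained at k = 2)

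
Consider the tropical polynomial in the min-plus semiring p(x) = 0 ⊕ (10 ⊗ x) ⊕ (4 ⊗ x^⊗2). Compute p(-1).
p(-1) = 0

A tropical monomial a ⊗ x^⊗i evaluates to a + i · x. Evaluating each term at x = -1:
  Term 0 contributes 0 + 0 · -1 = 0
  Term 1 contributes 10 + 1 · -1 = 9
  Term 2 contributes 4 + 2 · -1 = 2
p(-1) = ⊕ of these = min[0, 9, 2] = 0.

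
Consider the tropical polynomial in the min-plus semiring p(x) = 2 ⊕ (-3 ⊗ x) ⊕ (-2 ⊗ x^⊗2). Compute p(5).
p(5) = 2

A tropical monomial a ⊗ x^⊗i evaluates to a + i · x. Evaluating each term at x = 5:
  Term 0 contributes 2 + 0 · 5 = 2
  Term 1 contributes -3 + 1 · 5 = 2
  Term 2 contributes -2 + 2 · 5 = 8
p(5) = ⊕ of these = min[2, 2, 8] = 2.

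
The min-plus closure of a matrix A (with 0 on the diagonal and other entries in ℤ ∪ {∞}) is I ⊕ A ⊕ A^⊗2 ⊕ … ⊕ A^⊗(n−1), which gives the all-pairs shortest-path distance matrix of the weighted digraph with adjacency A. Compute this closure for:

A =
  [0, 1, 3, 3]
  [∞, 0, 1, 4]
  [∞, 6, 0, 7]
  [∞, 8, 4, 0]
Closure =
  [0, 1, 2, 3]
  [∞, 0, 1, 4]
  [∞, 6, 0, 7]
  [∞, 8, 4, 0]

This is the Floyd-Warshall all-pairs shortest-path computation. For each intermediate vertex k = 0, 1, …, 3, update dist[i][j] ← min(dist[i][j], dist[i][k] + dist[k][j]). The final matrix gives, for each (i, j), the minimum total weight of any directed path from i to j (possibly empty when i = j).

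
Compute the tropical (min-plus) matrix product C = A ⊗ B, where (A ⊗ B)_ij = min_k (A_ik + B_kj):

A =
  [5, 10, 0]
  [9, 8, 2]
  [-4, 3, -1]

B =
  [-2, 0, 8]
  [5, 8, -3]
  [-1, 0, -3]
A ⊗ B =
  [-1, 0, -3]
  [1, 2, -1]
  [-6, -4, -4]

Apply the min-plus product entry-by-entry:
  C[0][0] = min over k of (A[0][0] + B[0][0] = 5 + -2 = 3, A[0][1] + B[1][0] = 10 + 5 = 15, A[0][2] + B[2][0] = 0 + -1 = -1) = -1 (attained at k = 2)
  C[0][1] = min over k of (A[0][0] + B[0][1] = 5 + 0 = 5, A[0][1] + B[1][1] = 10 + 8 = 18, A[0][2] + B[2][1] = 0 + 0 = 0) = 0 (attained at k = 2)
  C[0][2] = min over k of (A[0][0] + B[0][2] = 5 + 8 = 13, A[0][1] + B[1][2] = 10 + -3 = 7, A[0][2] + B[2][2] = 0 + -3 = -3) = -3 (attained at k = 2)
  C[1][0] = min over k of (A[1][0] + B[0][0] = 9 + -2 = 7, A[1][1] + B[1][0] = 8 + 5 = 13, A[1][2] + B[2][0] = 2 + -1 = 1) = 1 (attained at k = 2)
  C[1][1] = min over k of (A[1][0] + B[0][1] = 9 + 0 = 9, A[1][1] + B[1][1] = 8 + 8 = 16, A[1][2] + B[2][1] = 2 + 0 = 2) = 2 (attained at k = 2)
  C[1][2] = min over k of (A[1][0] + B[0][2] = 9 + 8 = 17, A[1][1] + B[1][2] = 8 + -3 = 5, A[1][2] + B[2][2] = 2 + -3 = -1) = -1 (attained at k = 2)
  C[2][0] = min over k of (A[2][0] + B[0][0] = -4 + -2 = -6, A[2][1] + B[1][0] = 3 + 5 = 8, A[2][2] + B[2][0] = -1 + -1 = -2) = -6 (attained at k = 0)
  C[2][1] = min over k of (A[2][0] + B[0][1] = -4 + 0 = -4, A[2][1] + B[1][1] = 3 + 8 = 11, A[2][2] + B[2][1] = -1 + 0 = -1) = -4 (attained at k = 0)
  C[2][2] = min over k of (A[2][0] + B[0][2] = -4 + 8 = 4, A[2][1] + B[1][2] = 3 + -3 = 0, A[2][2] + B[2][2] = -1 + -3 = -4) = -4 (attained at k = 2)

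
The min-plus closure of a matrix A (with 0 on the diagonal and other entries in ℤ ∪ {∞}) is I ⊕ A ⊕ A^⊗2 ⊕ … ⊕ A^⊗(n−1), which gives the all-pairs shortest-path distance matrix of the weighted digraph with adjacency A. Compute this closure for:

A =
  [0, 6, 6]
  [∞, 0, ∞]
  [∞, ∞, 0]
Closure =
  [0, 6, 6]
  [∞, 0, ∞]
  [∞, ∞, 0]

This is the Floyd-Warshall all-pairs shortest-path computation. For each intermediate vertex k = 0, 1, …, 2, update dist[i][j] ← min(dist[i][j], dist[i][k] + dist[k][j]). The final matrix gives, for each (i, j), the minimum total weight of any directed path from i to j (possibly empty when i = j).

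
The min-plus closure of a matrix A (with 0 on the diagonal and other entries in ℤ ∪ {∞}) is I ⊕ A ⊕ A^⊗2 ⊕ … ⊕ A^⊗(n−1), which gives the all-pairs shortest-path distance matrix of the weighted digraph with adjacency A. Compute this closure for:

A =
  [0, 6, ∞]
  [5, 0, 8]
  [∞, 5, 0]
Closure =
  [0, 6, 14]
  [5, 0, 8]
  [10, 5, 0]

This is the Floyd-Warshall all-pairs shortest-path computation. For each intermediate vertex k = 0, 1, …, 2, update dist[i][j] ← min(dist[i][j], dist[i][k] + dist[k][j]). The final matrix gives, for each (i, j), the minimum total weight of any directed path from i to j (possibly empty when i = j).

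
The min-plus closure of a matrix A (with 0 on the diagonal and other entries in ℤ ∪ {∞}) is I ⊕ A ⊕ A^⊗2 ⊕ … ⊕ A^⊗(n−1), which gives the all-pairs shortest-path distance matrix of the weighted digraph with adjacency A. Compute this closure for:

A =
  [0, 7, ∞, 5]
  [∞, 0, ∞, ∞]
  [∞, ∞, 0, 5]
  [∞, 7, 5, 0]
Closure =
  [0, 7, 10, 5]
  [∞, 0, ∞, ∞]
  [∞, 12, 0, 5]
  [∞, 7, 5, 0]

This is the Floyd-Warshall all-pairs shortest-path computation. For each intermediate vertex k = 0, 1, …, 3, update dist[i][j] ← min(dist[i][j], dist[i][k] + dist[k][j]). The final matrix gives, for each (i, j), the minimum total weight of any directed path from i to j (possibly empty when i = j).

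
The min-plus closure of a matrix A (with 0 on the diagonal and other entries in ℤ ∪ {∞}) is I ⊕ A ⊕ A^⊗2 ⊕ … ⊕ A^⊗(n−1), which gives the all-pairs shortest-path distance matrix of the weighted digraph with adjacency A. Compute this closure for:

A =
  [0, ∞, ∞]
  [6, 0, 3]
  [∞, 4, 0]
Closure =
  [0, ∞, ∞]
  [6, 0, 3]
  [10, 4, 0]

This is the Floyd-Warshall all-pairs shortest-path computation. For each intermediate vertex k = 0, 1, …, 2, update dist[i][j] ← min(dist[i][j], dist[i][k] + dist[k][j]). The final matrix gives, for each (i, j), the minimum total weight of any directed path from i to j (possibly empty when i = j).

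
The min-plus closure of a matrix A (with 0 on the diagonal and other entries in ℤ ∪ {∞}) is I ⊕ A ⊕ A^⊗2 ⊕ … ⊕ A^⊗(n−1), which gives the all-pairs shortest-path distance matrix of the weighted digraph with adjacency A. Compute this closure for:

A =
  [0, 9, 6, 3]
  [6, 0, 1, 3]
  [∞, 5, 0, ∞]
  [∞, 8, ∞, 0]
Closure =
  [0, 9, 6, 3]
  [6, 0, 1, 3]
  [11, 5, 0, 8]
  [14, 8, 9, 0]

This is the Floyd-Warshall all-pairs shortest-path computation. For each intermediate vertex k = 0, 1, …, 3, update dist[i][j] ← min(dist[i][j], dist[i][k] + dist[k][j]). The final matrix gives, for each (i, j), the minimum total weight of any directed path from i to j (possibly empty when i = j).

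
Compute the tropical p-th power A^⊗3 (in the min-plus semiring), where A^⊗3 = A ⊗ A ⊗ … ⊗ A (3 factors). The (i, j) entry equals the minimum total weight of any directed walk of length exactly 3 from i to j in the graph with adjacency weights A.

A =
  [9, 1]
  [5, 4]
A^⊗3 =
  [10, 7]
  [11, 10]

Each entry (A^⊗3)_ij equals the minimum over all length-3 walks i = v_0 → v_1 → … → v_3 = j of Σ_t A[v_t][v_{t+1}]. For example, for (i, j) = (0, 1) we minimise over 4 possible intermediate vertex sequences; the minimum is 7, attained along the walk 0 → 1 → 0 → 1.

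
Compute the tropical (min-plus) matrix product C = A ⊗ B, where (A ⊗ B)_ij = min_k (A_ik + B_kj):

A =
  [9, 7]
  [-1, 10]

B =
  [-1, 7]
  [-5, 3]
A ⊗ B =
  [2, 10]
  [-2, 6]

Apply the min-plus product entry-by-entry:
  C[0][0] = min over k of (A[0][0] + B[0][0] = 9 + -1 = 8, A[0][1] + B[1][0] = 7 + -5 = 2) = 2 (attained at k = 1)
  C[0][1] = min over k of (A[0][0] + B[0][1] = 9 + 7 = 16, A[0][1] + B[1][1] = 7 + 3 = 10) = 10 (attained at k = 1)
  C[1][0] = min over k of (A[1][0] + B[0][0] = -1 + -1 = -2, A[1][1] + B[1][0] = 10 + -5 = 5) = -2 (attained at k = 0)
  C[1][1] = min over k of (A[1][0] + B[0][1] = -1 + 7 = 6, A[1][1] + B[1][1] = 10 + 3 = 13) = 6 (attained at k = 0)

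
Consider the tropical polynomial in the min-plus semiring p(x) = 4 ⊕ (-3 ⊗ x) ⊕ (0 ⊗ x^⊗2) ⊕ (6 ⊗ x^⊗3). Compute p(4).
p(4) = 1

A tropical monomial a ⊗ x^⊗i evaluates to a + i · x. Evaluating each term at x = 4:
  Term 0 contributes 4 + 0 · 4 = 4
  Term 1 contributes -3 + 1 · 4 = 1
  Term 2 contributes 0 + 2 · 4 = 8
  Term 3 contributes 6 + 3 · 4 = 18
p(4) = ⊕ of these = min[4, 1, 8, 18] = 1.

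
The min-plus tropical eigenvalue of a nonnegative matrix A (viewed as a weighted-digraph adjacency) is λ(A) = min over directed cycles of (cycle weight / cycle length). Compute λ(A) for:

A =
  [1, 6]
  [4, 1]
λ(A) = 1

Enumerate directed cycles and compute their means (weight / length). Sample:
  cycle 0 → 0: weight = 1, length = 1, mean = 1/1 ≈ 1.000
  cycle 1 → 1: weight = 1, length = 1, mean = 1/1 ≈ 1.000
  cycle 0 → 1 → 0: weight = 10, length = 2, mean = 10/2 ≈ 5.000
  cycle 1 → 0 → 1: weight = 10, length = 2, mean = 10/2 ≈ 5.000
Minimum mean = 1.000, attained e.g. along the cycle 0 → 0 with weight 1 and length 1. So λ(A) = 1/1 = 1.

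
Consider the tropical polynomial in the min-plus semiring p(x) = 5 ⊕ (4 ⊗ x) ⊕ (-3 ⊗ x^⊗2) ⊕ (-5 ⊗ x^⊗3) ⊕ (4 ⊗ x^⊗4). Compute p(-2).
p(-2) = -11

A tropical monomial a ⊗ x^⊗i evaluates to a + i · x. Evaluating each term at x = -2:
  Term 0 contributes 5 + 0 · -2 = 5
  Term 1 contributes 4 + 1 · -2 = 2
  Term 2 contributes -3 + 2 · -2 = -7
  Term 3 contributes -5 + 3 · -2 = -11
  Term 4 contributes 4 + 4 · -2 = -4
p(-2) = ⊕ of these = min[5, 2, -7, -11, -4] = -11.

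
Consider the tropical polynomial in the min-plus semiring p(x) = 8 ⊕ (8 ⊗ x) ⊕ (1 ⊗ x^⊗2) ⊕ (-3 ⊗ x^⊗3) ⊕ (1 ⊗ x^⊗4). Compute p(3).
p(3) = 6

A tropical monomial a ⊗ x^⊗i evaluates to a + i · x. Evaluating each term at x = 3:
  Term 0 contributes 8 + 0 · 3 = 8
  Term 1 contributes 8 + 1 · 3 = 11
  Term 2 contributes 1 + 2 · 3 = 7
  Term 3 contributes -3 + 3 · 3 = 6
  Term 4 contributes 1 + 4 · 3 = 13
p(3) = ⊕ of these = min[8, 11, 7, 6, 13] = 6.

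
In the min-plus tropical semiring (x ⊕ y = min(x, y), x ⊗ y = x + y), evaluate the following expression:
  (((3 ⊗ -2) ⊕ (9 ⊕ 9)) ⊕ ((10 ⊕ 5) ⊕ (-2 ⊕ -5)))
(((3 ⊗ -2) ⊕ (9 ⊕ 9)) ⊕ ((10 ⊕ 5) ⊕ (-2 ⊕ -5))) = -5

Expand innermost to outermost. Recall ⊕ takes the minimum of its arguments and ⊗ takes their sum. Working out the expression (((3 ⊗ -2) ⊕ (9 ⊕ 9)) ⊕ ((10 ⊕ 5) ⊕ (-2 ⊕ -5))) gives -5.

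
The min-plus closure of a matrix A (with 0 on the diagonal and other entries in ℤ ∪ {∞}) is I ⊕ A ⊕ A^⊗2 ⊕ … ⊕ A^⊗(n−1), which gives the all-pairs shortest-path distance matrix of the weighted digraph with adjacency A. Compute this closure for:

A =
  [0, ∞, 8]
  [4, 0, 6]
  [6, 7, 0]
Closure =
  [0, 15, 8]
  [4, 0, 6]
  [6, 7, 0]

This is the Floyd-Warshall all-pairs shortest-path computation. For each intermediate vertex k = 0, 1, …, 2, update dist[i][j] ← min(dist[i][j], dist[i][k] + dist[k][j]). The final matrix gives, for each (i, j), the minimum total weight of any directed path from i to j (possibly empty when i = j).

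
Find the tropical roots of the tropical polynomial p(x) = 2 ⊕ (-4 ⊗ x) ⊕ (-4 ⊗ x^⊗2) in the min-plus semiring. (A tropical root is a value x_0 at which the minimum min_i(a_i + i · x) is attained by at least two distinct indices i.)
Roots: {0, 6}

Each tropical root is a break point of the lower envelope of the lines y = a_i + i · x (there are 3 lines, with slopes 0, 1, ..., 2). Only the lines that attain the minimum somewhere contribute to roots; other lines are dominated. Here the surviving (envelope) indices are i = 2, i = 1, i = 0.
Intersections between consecutive envelope lines give the roots: for adjacent envelope indices i < j the intersection is x = (a_i − a_j) / (j − i). Reading off the sorted break points: {0, 6}.
Verification: at each break x_0, at least two indices attain the minimum of min_i(a_i + i · x_0).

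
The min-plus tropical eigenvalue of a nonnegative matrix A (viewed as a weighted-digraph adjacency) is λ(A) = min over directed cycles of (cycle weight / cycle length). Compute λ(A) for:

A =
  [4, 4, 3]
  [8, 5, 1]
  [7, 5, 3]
λ(A) = 3

Enumerate directed cycles and compute their means (weight / length). Sample:
  cycle 0 → 0: weight = 4, length = 1, mean = 4/1 ≈ 4.000
  cycle 1 → 1: weight = 5, length = 1, mean = 5/1 ≈ 5.000
  cycle 2 → 2: weight = 3, length = 1, mean = 3/1 ≈ 3.000
  cycle 0 → 1 → 0: weight = 12, length = 2, mean = 12/2 ≈ 6.000
  cycle 0 → 2 → 0: weight = 10, length = 2, mean = 10/2 ≈ 5.000
  cycle 1 → 0 → 1: weight = 12, length = 2, mean = 12/2 ≈ 6.000
Minimum mean = 3.000, attained e.g. along the cycle 2 → 2 with weight 3 and length 1. So λ(A) = 3/1 = 3.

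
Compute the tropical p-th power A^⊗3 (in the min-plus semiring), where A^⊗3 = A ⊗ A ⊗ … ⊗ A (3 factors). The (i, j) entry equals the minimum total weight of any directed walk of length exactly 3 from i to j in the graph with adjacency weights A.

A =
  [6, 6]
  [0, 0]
A^⊗3 =
  [6, 6]
  [0, 0]

Each entry (A^⊗3)_ij equals the minimum over all length-3 walks i = v_0 → v_1 → … → v_3 = j of Σ_t A[v_t][v_{t+1}]. For example, for (i, j) = (0, 1) we minimise over 4 possible intermediate vertex sequences; the minimum is 6, attained along the walk 0 → 1 → 1 → 1.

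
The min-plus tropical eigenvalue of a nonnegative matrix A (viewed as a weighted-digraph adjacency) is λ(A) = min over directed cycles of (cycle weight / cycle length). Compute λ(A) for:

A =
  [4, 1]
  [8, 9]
λ(A) = 4

Enumerate directed cycles and compute their means (weight / length). Sample:
  cycle 0 → 0: weight = 4, length = 1, mean = 4/1 ≈ 4.000
  cycle 1 → 1: weight = 9, length = 1, mean = 9/1 ≈ 9.000
  cycle 0 → 1 → 0: weight = 9, length = 2, mean = 9/2 ≈ 4.500
  cycle 1 → 0 → 1: weight = 9, length = 2, mean = 9/2 ≈ 4.500
Minimum mean = 4.000, attained e.g. along the cycle 0 → 0 with weight 4 and length 1. So λ(A) = 4/1 = 4.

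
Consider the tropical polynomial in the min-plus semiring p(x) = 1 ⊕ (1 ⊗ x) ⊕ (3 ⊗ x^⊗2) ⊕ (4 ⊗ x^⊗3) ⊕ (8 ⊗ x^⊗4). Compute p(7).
p(7) = 1

A tropical monomial a ⊗ x^⊗i evaluates to a + i · x. Evaluating each term at x = 7:
  Term 0 contributes 1 + 0 · 7 = 1
  Term 1 contributes 1 + 1 · 7 = 8
  Term 2 contributes 3 + 2 · 7 = 17
  Term 3 contributes 4 + 3 · 7 = 25
  Term 4 contributes 8 + 4 · 7 = 36
p(7) = ⊕ of these = min[1, 8, 17, 25, 36] = 1.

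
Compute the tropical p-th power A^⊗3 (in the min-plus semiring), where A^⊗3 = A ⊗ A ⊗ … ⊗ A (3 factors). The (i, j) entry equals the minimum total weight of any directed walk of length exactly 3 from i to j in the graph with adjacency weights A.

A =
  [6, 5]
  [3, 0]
A^⊗3 =
  [8, 5]
  [3, 0]

Each entry (A^⊗3)_ij equals the minimum over all length-3 walks i = v_0 → v_1 → … → v_3 = j of Σ_t A[v_t][v_{t+1}]. For example, for (i, j) = (0, 1) we minimise over 4 possible intermediate vertex sequences; the minimum is 5, attained along the walk 0 → 1 → 1 → 1.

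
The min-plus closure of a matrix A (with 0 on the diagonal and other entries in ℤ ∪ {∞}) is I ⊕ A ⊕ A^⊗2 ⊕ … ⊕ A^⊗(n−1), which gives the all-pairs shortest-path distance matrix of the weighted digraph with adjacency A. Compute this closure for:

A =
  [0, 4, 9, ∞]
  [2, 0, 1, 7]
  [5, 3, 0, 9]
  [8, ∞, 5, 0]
Closure =
  [0, 4, 5, 11]
  [2, 0, 1, 7]
  [5, 3, 0, 9]
  [8, 8, 5, 0]

This is the Floyd-Warshall all-pairs shortest-path computation. For each intermediate vertex k = 0, 1, …, 3, update dist[i][j] ← min(dist[i][j], dist[i][k] + dist[k][j]). The final matrix gives, for each (i, j), the minimum total weight of any directed path from i to j (possibly empty when i = j).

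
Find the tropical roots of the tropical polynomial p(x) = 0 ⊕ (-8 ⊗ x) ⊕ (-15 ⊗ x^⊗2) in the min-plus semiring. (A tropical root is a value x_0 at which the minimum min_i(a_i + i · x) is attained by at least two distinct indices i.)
Roots: {7, 8}

Each tropical root is a break point of the lower envelope of the lines y = a_i + i · x (there are 3 lines, with slopes 0, 1, ..., 2). Only the lines that attain the minimum somewhere contribute to roots; other lines are dominated. Here the surviving (envelope) indices are i = 2, i = 1, i = 0.
Intersections between consecutive envelope lines give the roots: for adjacent envelope indices i < j the intersection is x = (a_i − a_j) / (j − i). Reading off the sorted break points: {7, 8}.
Verification: at each break x_0, at least two indices attain the minimum of min_i(a_i + i · x_0).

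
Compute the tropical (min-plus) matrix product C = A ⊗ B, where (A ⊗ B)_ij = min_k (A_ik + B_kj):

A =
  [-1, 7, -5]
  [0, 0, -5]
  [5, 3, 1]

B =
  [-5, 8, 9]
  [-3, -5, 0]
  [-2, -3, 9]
A ⊗ B =
  [-7, -8, 4]
  [-7, -8, 0]
  [-1, -2, 3]

Apply the min-plus product entry-by-entry:
  C[0][0] = min over k of (A[0][0] + B[0][0] = -1 + -5 = -6, A[0][1] + B[1][0] = 7 + -3 = 4, A[0][2] + B[2][0] = -5 + -2 = -7) = -7 (attained at k = 2)
  C[0][1] = min over k of (A[0][0] + B[0][1] = -1 + 8 = 7, A[0][1] + B[1][1] = 7 + -5 = 2, A[0][2] + B[2][1] = -5 + -3 = -8) = -8 (attained at k = 2)
  C[0][2] = min over k of (A[0][0] + B[0][2] = -1 + 9 = 8, A[0][1] + B[1][2] = 7 + 0 = 7, A[0][2] + B[2][2] = -5 + 9 = 4) = 4 (attained at k = 2)
  C[1][0] = min over k of (A[1][0] + B[0][0] = 0 + -5 = -5, A[1][1] + B[1][0] = 0 + -3 = -3, A[1][2] + B[2][0] = -5 + -2 = -7) = -7 (attained at k = 2)
  C[1][1] = min over k of (A[1][0] + B[0][1] = 0 + 8 = 8, A[1][1] + B[1][1] = 0 + -5 = -5, A[1][2] + B[2][1] = -5 + -3 = -8) = -8 (attained at k = 2)
  C[1][2] = min over k of (A[1][0] + B[0][2] = 0 + 9 = 9, A[1][1] + B[1][2] = 0 + 0 = 0, A[1][2] + B[2][2] = -5 + 9 = 4) = 0 (attained at k = 1)
  C[2][0] = min over k of (A[2][0] + B[0][0] = 5 + -5 = 0, A[2][1] + B[1][0] = 3 + -3 = 0, A[2][2] + B[2][0] = 1 + -2 = -1) = -1 (attained at k = 2)
  C[2][1] = min over k of (A[2][0] + B[0][1] = 5 + 8 = 13, A[2][1] + B[1][1] = 3 + -5 = -2, A[2][2] + B[2][1] = 1 + -3 = -2) = -2 (attained at k = 1)
  C[2][2] = min over k of (A[2][0] + B[0][2] = 5 + 9 = 14, A[2][1] + B[1][2] = 3 + 0 = 3, A[2][2] + B[2][2] = 1 + 9 = 10) = 3 (attained at k = 1)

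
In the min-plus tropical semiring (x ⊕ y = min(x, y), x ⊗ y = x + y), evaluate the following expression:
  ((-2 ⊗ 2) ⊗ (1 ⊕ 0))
((-2 ⊗ 2) ⊗ (1 ⊕ 0)) = 0

Expand innermost to outermost. Recall ⊕ takes the minimum of its arguments and ⊗ takes their sum. Working out the expression ((-2 ⊗ 2) ⊗ (1 ⊕ 0)) gives 0.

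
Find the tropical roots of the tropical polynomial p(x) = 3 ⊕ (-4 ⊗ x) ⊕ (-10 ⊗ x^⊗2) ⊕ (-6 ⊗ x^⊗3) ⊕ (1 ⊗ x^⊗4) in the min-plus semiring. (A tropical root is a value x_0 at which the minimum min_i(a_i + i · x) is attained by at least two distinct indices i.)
Roots: {-7, -4, 6, 7}

Each tropical root is a break point of the lower envelope of the lines y = a_i + i · x (there are 5 lines, with slopes 0, 1, ..., 4). Only the lines that attain the minimum somewhere contribute to roots; other lines are dominated. Here the surviving (envelope) indices are i = 4, i = 3, i = 2, i = 1, i = 0.
Intersections between consecutive envelope lines give the roots: for adjacent envelope indices i < j the intersection is x = (a_i − a_j) / (j − i). Reading off the sorted break points: {-7, -4, 6, 7}.
Verification: at each break x_0, at least two indices attain the minimum of min_i(a_i + i · x_0).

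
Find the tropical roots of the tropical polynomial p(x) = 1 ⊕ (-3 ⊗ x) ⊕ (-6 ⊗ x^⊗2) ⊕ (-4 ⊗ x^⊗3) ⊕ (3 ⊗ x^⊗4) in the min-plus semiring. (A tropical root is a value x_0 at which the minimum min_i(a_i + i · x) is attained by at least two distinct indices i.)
Roots: {-7, -2, 3, 4}

Each tropical root is a break point of the lower envelope of the lines y = a_i + i · x (there are 5 lines, with slopes 0, 1, ..., 4). Only the lines that attain the minimum somewhere contribute to roots; other lines are dominated. Here the surviving (envelope) indices are i = 4, i = 3, i = 2, i = 1, i = 0.
Intersections between consecutive envelope lines give the roots: for adjacent envelope indices i < j the intersection is x = (a_i − a_j) / (j − i). Reading off the sorted break points: {-7, -2, 3, 4}.
Verification: at each break x_0, at least two indices attain the minimum of min_i(a_i + i · x_0).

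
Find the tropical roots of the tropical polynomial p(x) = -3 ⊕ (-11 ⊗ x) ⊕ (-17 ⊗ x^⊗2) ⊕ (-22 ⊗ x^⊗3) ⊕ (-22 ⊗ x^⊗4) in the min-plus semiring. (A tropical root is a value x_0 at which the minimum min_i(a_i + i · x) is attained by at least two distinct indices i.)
Roots: {0, 5, 6, 8}

Each tropical root is a break point of the lower envelope of the lines y = a_i + i · x (there are 5 lines, with slopes 0, 1, ..., 4). Only the lines that attain the minimum somewhere contribute to roots; other lines are dominated. Here the surviving (envelope) indices are i = 4, i = 3, i = 2, i = 1, i = 0.
Intersections between consecutive envelope lines give the roots: for adjacent envelope indices i < j the intersection is x = (a_i − a_j) / (j − i). Reading off the sorted break points: {0, 5, 6, 8}.
Verification: at each break x_0, at least two indices attain the minimum of min_i(a_i + i · x_0).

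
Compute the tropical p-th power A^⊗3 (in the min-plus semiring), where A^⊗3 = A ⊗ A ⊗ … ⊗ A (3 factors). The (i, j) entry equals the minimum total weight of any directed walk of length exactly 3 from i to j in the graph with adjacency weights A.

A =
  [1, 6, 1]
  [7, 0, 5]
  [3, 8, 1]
A^⊗3 =
  [3, 6, 3]
  [7, 0, 5]
  [5, 8, 3]

Each entry (A^⊗3)_ij equals the minimum over all length-3 walks i = v_0 → v_1 → … → v_3 = j of Σ_t A[v_t][v_{t+1}]. For example, for (i, j) = (0, 2) we minimise over 9 possible intermediate vertex sequences; the minimum is 3, attained along the walk 0 → 0 → 0 → 2.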